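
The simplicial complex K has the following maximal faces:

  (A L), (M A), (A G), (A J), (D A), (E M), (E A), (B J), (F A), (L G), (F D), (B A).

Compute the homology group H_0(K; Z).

Order the vertices as A < B < D < E < F < G < J < L < M. Listing each simplex with vertices in this order, K has dimension 1 with simplices:

  0-simplices (9): A, B, D, E, F, G, J, L, M
  1-simplices (12): AB, AD, AE, AF, AG, AJ, AL, AM, BJ, DF, EM, GL

so the chain groups are C_0 ≅ Z^9, C_1 ≅ Z^12.

The boundary map ∂_1: C_1 → C_0 maps an edge to its endpoints' difference, ∂[p,q] = q − p. For instance
  ∂AG = G − A.
The resulting 9×12 matrix has rank 8, and its Smith normal form has invariant factors (1,1,1,1,1,1,1,1).

Reading off H_k = ker ∂_k / im ∂_{k+1}:

  H_0: rank C_0 − rank ∂_1 = 9 − 8 = 1, and the invariant factors of ∂_1 are all 1, so H_0 ≅ Z.

H_0 = Z.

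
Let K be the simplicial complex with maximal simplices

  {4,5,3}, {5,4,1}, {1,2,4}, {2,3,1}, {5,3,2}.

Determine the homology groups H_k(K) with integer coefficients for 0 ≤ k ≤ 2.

H_0 = Z,  H_1 = Z,  H_2 = 0.

K has 5 vertices, 10 edges, 5 triangles.
rank ∂_0 = 0, rank ∂_1 = 4 ⇒ b_0 = 5 − 0 − 4 = 1; all invariant factors of ∂_1 are 1 so no torsion. So H_0 ≅ Z.
rank ∂_1 = 4, rank ∂_2 = 5 ⇒ b_1 = 10 − 4 − 5 = 1; all invariant factors of ∂_2 are 1 so no torsion. So H_1 ≅ Z.
rank ∂_2 = 5, rank ∂_3 = 0 ⇒ b_2 = 5 − 5 − 0 = 0. So H_2 ≅ 0.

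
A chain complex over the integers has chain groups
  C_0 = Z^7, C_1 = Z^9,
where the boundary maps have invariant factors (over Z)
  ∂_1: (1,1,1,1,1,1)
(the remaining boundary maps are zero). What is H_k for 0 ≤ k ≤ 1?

H_0: b_0 = 7 − 0 − 6 = 1; torsion from ∂_1 factors > 1: none. So H_0 = Z.
H_1: b_1 = 9 − 6 − 0 = 3; torsion from ∂_2 factors > 1: none. So H_1 = Z^3.

H_0 = Z,  H_1 = Z^3.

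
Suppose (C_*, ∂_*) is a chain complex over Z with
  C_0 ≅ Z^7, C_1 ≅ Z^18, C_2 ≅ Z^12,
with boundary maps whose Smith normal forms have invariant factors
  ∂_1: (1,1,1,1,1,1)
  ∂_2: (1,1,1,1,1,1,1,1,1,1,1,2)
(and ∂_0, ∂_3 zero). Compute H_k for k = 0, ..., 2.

H_0: b_0 = 7 − 0 − 6 = 1; torsion from ∂_1 factors > 1: none. So H_0 ≅ Z.
H_1: b_1 = 18 − 6 − 12 = 0; torsion from ∂_2 factors > 1: [2]. So H_1 ≅ Z/2Z.
H_2: b_2 = 12 − 12 − 0 = 0; torsion from ∂_3 factors > 1: none. So H_2 ≅ 0.

H_0 ≅ Z,  H_1 ≅ Z/2Z,  H_2 = 0.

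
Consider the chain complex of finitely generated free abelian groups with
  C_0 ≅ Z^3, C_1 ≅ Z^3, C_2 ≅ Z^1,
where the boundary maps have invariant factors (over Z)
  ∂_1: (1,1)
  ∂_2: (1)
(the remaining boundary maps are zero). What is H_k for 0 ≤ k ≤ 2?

H_0: b_0 = 3 − 0 − 2 = 1; torsion from ∂_1 factors > 1: none. So H_0 ≅ Z.
H_1: b_1 = 3 − 2 − 1 = 0; torsion from ∂_2 factors > 1: none. So H_1 ≅ 0.
H_2: b_2 = 1 − 1 − 0 = 0; torsion from ∂_3 factors > 1: none. So H_2 ≅ 0.

H_0 ≅ Z,  H_1 = 0,  H_2 = 0.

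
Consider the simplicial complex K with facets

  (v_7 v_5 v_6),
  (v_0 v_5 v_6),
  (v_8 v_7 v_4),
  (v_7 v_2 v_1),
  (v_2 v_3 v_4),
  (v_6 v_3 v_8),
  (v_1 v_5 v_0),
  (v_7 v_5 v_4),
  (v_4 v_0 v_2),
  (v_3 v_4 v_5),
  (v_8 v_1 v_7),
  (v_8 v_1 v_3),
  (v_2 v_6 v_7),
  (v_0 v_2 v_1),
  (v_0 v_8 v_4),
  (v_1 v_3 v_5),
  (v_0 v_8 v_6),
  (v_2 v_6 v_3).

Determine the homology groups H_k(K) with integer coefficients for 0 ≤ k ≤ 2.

H_0 ≅ Z,  H_1 ≅ Z^2,  H_2 ≅ Z.

Order the vertices as v_0 < v_1 < v_2 < v_3 < v_4 < v_5 < v_6 < v_7 < v_8. Listing each simplex with vertices in this order, K has dimension 2 with simplices:

  0-simplices (9): [v_0], [v_1], [v_2], [v_3], [v_4], [v_5], [v_6], [v_7], [v_8]
  1-simplices (27): (27 of them)
  2-simplices (18): (18 of them)

so the chain groups are C_0 ≅ Z^9, C_1 ≅ Z^27, C_2 ≅ Z^18.

∂_1: C_1 → C_0 sends each edge [p,q] (with p < q) to q − p.
As a 9×27 matrix over Z this has rank 8, with invariant factors (1,1,1,1,1,1,1,1).

Boundary ∂_2: C_2 → C_1 sends each 2-simplex [p,q,r] to [q,r] − [p,r] + [p,q]. For instance
  ∂[v_4,v_7,v_8] = [v_7,v_8] − [v_4,v_8] + [v_4,v_7],
  ∂[v_0,v_1,v_5] = [v_1,v_5] − [v_0,v_5] + [v_0,v_1].
This gives a 27×18 integer matrix of rank 17; reducing to Smith normal form yields diagonal entries (1,1,1,1,1,1,1,1,1,1,1,1,1,1,1,1,1).

From H_k ≅ ker(∂_k) / im(∂_{k+1}) we obtain:

  H_0: rank C_0 − rank ∂_1 = 9 − 8 = 1, and the invariant factors of ∂_1 are all 1, so H_0 = Z.
  H_1: rank ker ∂_1 − rank ∂_2 = (27 − 8) − 17 = 2, and the invariant factors of ∂_2 are all 1, so H_1 = Z^2.
  H_2: rank ker ∂_2 − rank ∂_3 = (18 − 17) − 0 = 1, and there is no ∂_3, so H_2 = Z.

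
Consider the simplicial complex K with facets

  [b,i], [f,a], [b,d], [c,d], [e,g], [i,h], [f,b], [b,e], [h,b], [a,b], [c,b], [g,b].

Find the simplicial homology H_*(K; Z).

H_0 ≅ Z,  H_1 ≅ Z^4.

We work with the vertex ordering a < b < c < d < e < f < g < h < i. The simplices of K, each written with vertices in increasing order, are:

  0-simplices (9): a, b, c, d, e, f, g, h, i
  1-simplices (12): ab, af, bc, bd, be, bf, bg, bh, bi, cd, eg, hi

so the chain groups are C_0 ≅ Z^9, C_1 ≅ Z^12.

The boundary map ∂_1: C_1 → C_0 is given by ∂[p,q] = [q] − [p]. For instance
  ∂bd = d − b.
This gives a 9×12 integer matrix of rank 8; reducing to Smith normal form yields diagonal entries (1,1,1,1,1,1,1,1).

Now H_k = ker ∂_k / im ∂_{k+1}, so:

  H_0: rank C_0 − rank ∂_1 = 9 − 8 = 1, and the invariant factors of ∂_1 are all 1, so H_0 = Z.
  H_1: rank ker ∂_1 − rank ∂_2 = (12 − 8) − 0 = 4, and there is no ∂_2, so H_1 = Z^4.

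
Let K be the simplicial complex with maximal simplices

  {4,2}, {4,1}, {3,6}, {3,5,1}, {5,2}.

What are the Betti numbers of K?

Order the vertices as 1 < 2 < 3 < 4 < 5 < 6. Listing each simplex with vertices in this order, K has dimension 2 with simplices:

  0-simplices (6): [1], [2], [3], [4], [5], [6]
  1-simplices (7): [1,3], [1,4], [1,5], [2,4], [2,5], [3,5], [3,6]
  2-simplices (1): [1,3,5]

Hence C_0 ≅ Z^6, C_1 ≅ Z^7, C_2 ≅ Z^1.

Boundary ∂_1: C_1 → C_0 maps an edge to its endpoints' difference, ∂[p,q] = q − p.
This gives a 6×7 integer matrix of rank 5; reducing to Smith normal form yields diagonal entries (1,1,1,1,1).

∂_2: C_2 → C_1 acts by ∂[p,q,r] = [q,r] − [p,r] + [p,q]. For instance
  ∂[1,3,5] = [3,5] − [1,5] + [1,3].
The 7×1 boundary matrix has rank 1 and Smith normal form diag(1).

Reading off H_k = ker ∂_k / im ∂_{k+1}:

  H_0: rank C_0 − rank ∂_1 = 6 − 5 = 1, and the invariant factors of ∂_1 are all 1, so H_0 ≅ Z.
  H_1: rank ker ∂_1 − rank ∂_2 = (7 − 5) − 1 = 1, and the invariant factors of ∂_2 are all 1, so H_1 ≅ Z.
  H_2: rank ker ∂_2 − rank ∂_3 = (1 − 1) − 0 = 0, and there is no ∂_3, so H_2 ≅ 0.

As a check, the Euler characteristic is 6 − 7 + 1 = 0, which agrees with 1 − 1 + 0 = 0.

Hence the Betti numbers are b_0 = 1, b_1 = 1, b_2 = 0.

b_0 = 1, b_1 = 1, b_2 = 0.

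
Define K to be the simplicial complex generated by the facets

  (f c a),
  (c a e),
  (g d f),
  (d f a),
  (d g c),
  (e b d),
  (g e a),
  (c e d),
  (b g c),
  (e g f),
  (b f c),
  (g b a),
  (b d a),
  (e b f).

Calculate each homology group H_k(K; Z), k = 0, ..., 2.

Take the total order a < b < c < d < e < f < g on the vertex set. Then K (dimension 2) consists of the simplices:

  0-simplices (7): a, b, c, d, e, f, g
  1-simplices (21): ab, ac, ad, ae, af, ag, bc, bd, be, bf, bg, cd, ce, cf, cg, de, df, dg, ef, eg, fg
  2-simplices (14): abd, abg, ace, acf, adf, aeg, bcf, bcg, bde, bef, cde, cdg, dfg, efg

so the chain groups are C_0 ≅ Z^7, C_1 ≅ Z^21, C_2 ≅ Z^14.

∂_1: C_1 → C_0 is given by ∂[p,q] = [q] − [p]. For instance
  ∂cg = g − c.
The resulting 7×21 matrix has rank 6, and its Smith normal form has invariant factors (1,1,1,1,1,1).

∂_2: C_2 → C_1 sends each 2-simplex [p,q,r] to [q,r] − [p,r] + [p,q]. For instance
  ∂bde = de − be + bd,
  ∂aeg = eg − ag + ae.
As a 21×14 matrix over Z this has rank 13, with invariant factors (1,1,1,1,1,1,1,1,1,1,1,1,1).

Reading off H_k = ker ∂_k / im ∂_{k+1}:

  H_0: rank C_0 − rank ∂_1 = 7 − 6 = 1, and the invariant factors of ∂_1 are all 1, so H_0 ≅ Z.
  H_1: rank ker ∂_1 − rank ∂_2 = (21 − 6) − 13 = 2, and the invariant factors of ∂_2 are all 1, so H_1 ≅ Z^2.
  H_2: rank ker ∂_2 − rank ∂_3 = (14 − 13) − 0 = 1, and there is no ∂_3, so H_2 ≅ Z.

H_0 ≅ Z,  H_1 ≅ Z^2,  H_2 ≅ Z.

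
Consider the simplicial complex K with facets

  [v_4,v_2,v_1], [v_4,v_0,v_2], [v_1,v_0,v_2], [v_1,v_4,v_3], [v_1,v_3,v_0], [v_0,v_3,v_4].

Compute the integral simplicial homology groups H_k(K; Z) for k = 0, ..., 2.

H_0 = Z,  H_1 = 0,  H_2 = Z.

Take the total order v_0 < v_1 < v_2 < v_3 < v_4 on the vertex set. Then K (dimension 2) consists of the simplices:

  0-simplices (5): [v_0], [v_1], [v_2], [v_3], [v_4]
  1-simplices (9): [v_0,v_1], [v_0,v_2], [v_0,v_3], [v_0,v_4], [v_1,v_2], [v_1,v_3], [v_1,v_4], [v_2,v_4], [v_3,v_4]
  2-simplices (6): [v_0,v_1,v_2], [v_0,v_1,v_3], [v_0,v_2,v_4], [v_0,v_3,v_4], [v_1,v_2,v_4], [v_1,v_3,v_4]

so the chain groups are C_0 ≅ Z^5, C_1 ≅ Z^9, C_2 ≅ Z^6.

Boundary ∂_1: C_1 → C_0 is given by ∂[p,q] = [q] − [p]. For instance
  ∂[v_1,v_2] = [v_2] − [v_1].
This gives a 5×9 integer matrix of rank 4; reducing to Smith normal form yields diagonal entries (1,1,1,1).

∂_2: C_2 → C_1 acts by ∂[p,q,r] = [q,r] − [p,r] + [p,q]. For instance
  ∂[v_0,v_3,v_4] = [v_3,v_4] − [v_0,v_4] + [v_0,v_3],
  ∂[v_1,v_3,v_4] = [v_3,v_4] − [v_1,v_4] + [v_1,v_3].
As a 9×6 matrix over Z this has rank 5, with invariant factors (1,1,1,1,1).

Now H_k = ker ∂_k / im ∂_{k+1}, so:

  H_0: rank C_0 − rank ∂_1 = 5 − 4 = 1, and the invariant factors of ∂_1 are all 1, so H_0 ≅ Z.
  H_1: rank ker ∂_1 − rank ∂_2 = (9 − 4) − 5 = 0, and the invariant factors of ∂_2 are all 1, so H_1 ≅ 0.
  H_2: rank ker ∂_2 − rank ∂_3 = (6 − 5) − 0 = 1, and there is no ∂_3, so H_2 ≅ Z.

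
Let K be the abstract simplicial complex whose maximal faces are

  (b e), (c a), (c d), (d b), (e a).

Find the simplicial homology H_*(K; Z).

Take the total order a < b < c < d < e on the vertex set. Then K (dimension 1) consists of the simplices:

  0-simplices (5): a, b, c, d, e
  1-simplices (5): ac, ae, bd, be, cd

giving chain groups C_0 ≅ Z^5, C_1 ≅ Z^5.

The boundary map ∂_1: C_1 → C_0 maps an edge to its endpoints' difference, ∂[p,q] = q − p.
The 5×5 boundary matrix has rank 4 and Smith normal form diag(1,1,1,1).

Now H_k = ker ∂_k / im ∂_{k+1}, so:

  H_0: rank C_0 − rank ∂_1 = 5 − 4 = 1, and the invariant factors of ∂_1 are all 1, so H_0 ≅ Z.
  H_1: rank ker ∂_1 − rank ∂_2 = (5 − 4) − 0 = 1, and there is no ∂_2, so H_1 ≅ Z.

H_0 ≅ Z,  H_1 ≅ Z.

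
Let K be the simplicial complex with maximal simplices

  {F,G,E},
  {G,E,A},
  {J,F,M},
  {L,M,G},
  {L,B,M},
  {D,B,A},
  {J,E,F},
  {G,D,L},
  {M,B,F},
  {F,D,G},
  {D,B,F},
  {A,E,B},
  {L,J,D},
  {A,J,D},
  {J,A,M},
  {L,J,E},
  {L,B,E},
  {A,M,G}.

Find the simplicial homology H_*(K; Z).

H_0 ≅ Z,  H_1 ≅ Z^2,  H_2 ≅ Z.

Take the total order A < B < D < E < F < G < J < L < M on the vertex set. Then K (dimension 2) consists of the simplices:

  0-simplices (9): A, B, D, E, F, G, J, L, M
  1-simplices (27): AB, AD, AE, AG, AJ, AM, BD, BE, BF, BL, BM, DF, DG, DJ, DL, EF, EG, EJ, EL, FG, FJ, FM, GL, GM, JL, JM, LM
  2-simplices (18): ABD, ABE, ADJ, AEG, AGM, AJM, BDF, BEL, BFM, BLM, DFG, DGL, DJL, EFG, EFJ, EJL, FJM, GLM

so the chain groups are C_0 ≅ Z^9, C_1 ≅ Z^27, C_2 ≅ Z^18.

∂_1: C_1 → C_0 sends each edge [p,q] (with p < q) to q − p. For instance
  ∂BD = D − B.
This gives a 9×27 integer matrix of rank 8; reducing to Smith normal form yields diagonal entries (1,1,1,1,1,1,1,1).

The boundary map ∂_2: C_2 → C_1 acts by ∂[p,q,r] = [q,r] − [p,r] + [p,q]. For instance
  ∂EJL = JL − EL + EJ,
  ∂DGL = GL − DL + DG.
As a 27×18 matrix over Z this has rank 17, with invariant factors (1,1,1,1,1,1,1,1,1,1,1,1,1,1,1,1,1).

Computing H_k = (kernel of ∂_k) / (image of ∂_{k+1}):

  H_0: rank C_0 − rank ∂_1 = 9 − 8 = 1, and the invariant factors of ∂_1 are all 1, so H_0 = Z.
  H_1: rank ker ∂_1 − rank ∂_2 = (27 − 8) − 17 = 2, and the invariant factors of ∂_2 are all 1, so H_1 = Z^2.
  H_2: rank ker ∂_2 − rank ∂_3 = (18 − 17) − 0 = 1, and there is no ∂_3, so H_2 = Z.

(K is a triangulation of the torus T^2.)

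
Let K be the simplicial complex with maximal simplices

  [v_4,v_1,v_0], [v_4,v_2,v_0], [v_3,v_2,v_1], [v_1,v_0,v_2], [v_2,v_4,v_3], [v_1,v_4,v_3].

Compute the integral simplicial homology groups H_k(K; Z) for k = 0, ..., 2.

H_0 ≅ Z,  H_1 = 0,  H_2 ≅ Z.

Order the vertices as v_0 < v_1 < v_2 < v_3 < v_4. Listing each simplex with vertices in this order, K has dimension 2 with simplices:

  0-simplices (5): [v_0], [v_1], [v_2], [v_3], [v_4]
  1-simplices (9): [v_0,v_1], [v_0,v_2], [v_0,v_4], [v_1,v_2], [v_1,v_3], [v_1,v_4], [v_2,v_3], [v_2,v_4], [v_3,v_4]
  2-simplices (6): [v_0,v_1,v_2], [v_0,v_1,v_4], [v_0,v_2,v_4], [v_1,v_2,v_3], [v_1,v_3,v_4], [v_2,v_3,v_4]

giving chain groups C_0 ≅ Z^5, C_1 ≅ Z^9, C_2 ≅ Z^6.

The boundary map ∂_1: C_1 → C_0 maps an edge to its endpoints' difference, ∂[p,q] = q − p.
As a 5×9 matrix over Z this has rank 4, with invariant factors (1,1,1,1).

The boundary map ∂_2: C_2 → C_1 acts by ∂[p,q,r] = [q,r] − [p,r] + [p,q]. For instance
  ∂[v_0,v_1,v_4] = [v_1,v_4] − [v_0,v_4] + [v_0,v_1],
  ∂[v_2,v_3,v_4] = [v_3,v_4] − [v_2,v_4] + [v_2,v_3].
The 9×6 boundary matrix has rank 5 and Smith normal form diag(1,1,1,1,1).

From H_k ≅ ker(∂_k) / im(∂_{k+1}) we obtain:

  H_0: rank C_0 − rank ∂_1 = 5 − 4 = 1, and the invariant factors of ∂_1 are all 1, so H_0 ≅ Z.
  H_1: rank ker ∂_1 − rank ∂_2 = (9 − 4) − 5 = 0, and the invariant factors of ∂_2 are all 1, so H_1 ≅ 0.
  H_2: rank ker ∂_2 − rank ∂_3 = (6 − 5) − 0 = 1, and there is no ∂_3, so H_2 ≅ Z.

As a check, the Euler characteristic is 5 − 9 + 6 = 2, which agrees with 1 − 0 + 1 = 2.
(K is a triangulation of the 2-sphere S^2.)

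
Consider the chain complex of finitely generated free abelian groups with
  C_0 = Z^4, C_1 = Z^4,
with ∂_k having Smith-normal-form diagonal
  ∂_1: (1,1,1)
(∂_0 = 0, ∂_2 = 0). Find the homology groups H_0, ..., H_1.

H_0: b_0 = 4 − 0 − 3 = 1; torsion from ∂_1 factors > 1: none. So H_0 = Z.
H_1: b_1 = 4 − 3 − 0 = 1; torsion from ∂_2 factors > 1: none. So H_1 = Z.

H_0 = Z,  H_1 = Z.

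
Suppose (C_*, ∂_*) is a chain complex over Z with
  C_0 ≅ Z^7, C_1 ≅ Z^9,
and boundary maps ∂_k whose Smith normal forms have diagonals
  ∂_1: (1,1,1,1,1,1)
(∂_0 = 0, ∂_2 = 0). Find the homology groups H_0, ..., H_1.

H_0 ≅ Z,  H_1 ≅ Z^3.

H_0: b_0 = 7 − 0 − 6 = 1; torsion from ∂_1 factors > 1: none. So H_0 ≅ Z.
H_1: b_1 = 9 − 6 − 0 = 3; torsion from ∂_2 factors > 1: none. So H_1 ≅ Z^3.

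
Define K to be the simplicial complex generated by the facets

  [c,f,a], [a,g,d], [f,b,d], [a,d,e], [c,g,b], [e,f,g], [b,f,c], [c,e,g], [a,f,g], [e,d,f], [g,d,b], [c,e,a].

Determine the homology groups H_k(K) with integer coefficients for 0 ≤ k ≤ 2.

H_0 ≅ Z,  H_1 ≅ Z/2,  H_2 = 0.

Order the vertices as a < b < c < d < e < f < g. Listing each simplex with vertices in this order, K has dimension 2 with simplices:

  0-simplices (7): a, b, c, d, e, f, g
  1-simplices (18): ac, ad, ae, af, ag, bc, bd, bf, bg, ce, cf, cg, de, df, dg, ef, eg, fg
  2-simplices (12): ace, acf, ade, adg, afg, bcf, bcg, bdf, bdg, ceg, def, efg

Hence C_0 ≅ Z^7, C_1 ≅ Z^18, C_2 ≅ Z^12.

The boundary map ∂_1: C_1 → C_0 is given by ∂[p,q] = [q] − [p]. For instance
  ∂ad = d − a.
This gives a 7×18 integer matrix of rank 6; reducing to Smith normal form yields diagonal entries (1,1,1,1,1,1).

∂_2: C_2 → C_1 maps a triangle to the signed sum of its edges. For instance
  ∂afg = fg − ag + af,
  ∂acf = cf − af + ac.
The 18×12 boundary matrix has rank 12 and Smith normal form diag(1,1,1,1,1,1,1,1,1,1,1,2).

Reading off H_k = ker ∂_k / im ∂_{k+1}:

  H_0: rank C_0 − rank ∂_1 = 7 − 6 = 1, and the invariant factors of ∂_1 are all 1, so H_0 = Z.
  H_1: rank ker ∂_1 − rank ∂_2 = (18 − 6) − 12 = 0, and ∂_2 has invariant factor 2 > 1, so H_1 = Z/2.
  H_2: rank ker ∂_2 − rank ∂_3 = (12 − 12) − 0 = 0, and there is no ∂_3, so H_2 = 0.

(K is a triangulation of the real projective plane RP^2.)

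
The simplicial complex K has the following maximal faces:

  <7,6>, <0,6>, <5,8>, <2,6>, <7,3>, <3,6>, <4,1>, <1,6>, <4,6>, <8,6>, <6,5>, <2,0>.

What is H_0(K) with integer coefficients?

We work with the vertex ordering 0 < 1 < 2 < 3 < 4 < 5 < 6 < 7 < 8. The simplices of K, each written with vertices in increasing order, are:

  0-simplices (9): [0], [1], [2], [3], [4], [5], [6], [7], [8]
  1-simplices (12): [0,2], [0,6], [1,4], [1,6], [2,6], [3,6], [3,7], [4,6], [5,6], [5,8], [6,7], [6,8]

giving chain groups C_0 ≅ Z^9, C_1 ≅ Z^12.

Boundary ∂_1: C_1 → C_0 is given by ∂[p,q] = [q] − [p].
The 9×12 boundary matrix has rank 8 and Smith normal form diag(1,1,1,1,1,1,1,1).

Computing H_k = (kernel of ∂_k) / (image of ∂_{k+1}):

  H_0: rank C_0 − rank ∂_1 = 9 − 8 = 1, and the invariant factors of ∂_1 are all 1, so H_0 ≅ Z.

H_0 ≅ Z.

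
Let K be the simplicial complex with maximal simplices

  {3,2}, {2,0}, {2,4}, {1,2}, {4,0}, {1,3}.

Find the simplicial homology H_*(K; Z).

Take the total order 0 < 1 < 2 < 3 < 4 on the vertex set. Then K (dimension 1) consists of the simplices:

  0-simplices (5): [0], [1], [2], [3], [4]
  1-simplices (6): [0,2], [0,4], [1,2], [1,3], [2,3], [2,4]

so the chain groups are C_0 ≅ Z^5, C_1 ≅ Z^6.

The boundary map ∂_1: C_1 → C_0 is given by ∂[p,q] = [q] − [p]. For instance
  ∂[1,3] = [3] − [1].
This gives a 5×6 integer matrix of rank 4; reducing to Smith normal form yields diagonal entries (1,1,1,1).

From H_k ≅ ker(∂_k) / im(∂_{k+1}) we obtain:

  H_0: rank C_0 − rank ∂_1 = 5 − 4 = 1, and the invariant factors of ∂_1 are all 1, so H_0 ≅ Z.
  H_1: rank ker ∂_1 − rank ∂_2 = (6 − 4) − 0 = 2, and there is no ∂_2, so H_1 ≅ Z^2.

H_0 ≅ Z,  H_1 ≅ Z^2.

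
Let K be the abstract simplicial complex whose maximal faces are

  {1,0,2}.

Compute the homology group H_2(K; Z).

H_2 = 0.

We work with the vertex ordering 0 < 1 < 2. The simplices of K, each written with vertices in increasing order, are:

  0-simplices (3): [0], [1], [2]
  1-simplices (3): [0,1], [0,2], [1,2]
  2-simplices (1): [0,1,2]

so the chain groups are C_0 ≅ Z^3, C_1 ≅ Z^3, C_2 ≅ Z^1.

The boundary map ∂_1: C_1 → C_0 is given by ∂[p,q] = [q] − [p]. For instance
  ∂[0,1] = [1] − [0].
The 3×3 boundary matrix has rank 2 and Smith normal form diag(1,1).

The boundary map ∂_2: C_2 → C_1 acts by ∂[p,q,r] = [q,r] − [p,r] + [p,q]. For instance
  ∂[0,1,2] = [1,2] − [0,2] + [0,1].
This gives a 3×1 integer matrix of rank 1; reducing to Smith normal form yields diagonal entries (1).

Reading off H_k = ker ∂_k / im ∂_{k+1}:

  H_2: rank ker ∂_2 − rank ∂_3 = (1 − 1) − 0 = 0, and there is no ∂_3, so H_2 ≅ 0.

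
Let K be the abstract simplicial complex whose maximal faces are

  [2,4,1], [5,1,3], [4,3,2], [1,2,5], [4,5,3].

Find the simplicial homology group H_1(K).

H_1 = Z.

We work with the vertex ordering 1 < 2 < 3 < 4 < 5. The simplices of K, each written with vertices in increasing order, are:

  0-simplices (5): [1], [2], [3], [4], [5]
  1-simplices (10): [1,2], [1,3], [1,4], [1,5], [2,3], [2,4], [2,5], [3,4], [3,5], [4,5]
  2-simplices (5): [1,2,4], [1,2,5], [1,3,5], [2,3,4], [3,4,5]

so the chain groups are C_0 ≅ Z^5, C_1 ≅ Z^10, C_2 ≅ Z^5.

The boundary map ∂_1: C_1 → C_0 sends each edge [p,q] (with p < q) to q − p. For instance
  ∂[1,3] = [3] − [1].
The resulting 5×10 matrix has rank 4, and its Smith normal form has invariant factors (1,1,1,1).

∂_2: C_2 → C_1 maps a triangle to the signed sum of its edges. For instance
  ∂[2,3,4] = [3,4] − [2,4] + [2,3],
  ∂[3,4,5] = [4,5] − [3,5] + [3,4].
As a 10×5 matrix over Z this has rank 5, with invariant factors (1,1,1,1,1).

Computing H_k = (kernel of ∂_k) / (image of ∂_{k+1}):

  H_1: rank ker ∂_1 − rank ∂_2 = (10 − 4) − 5 = 1, and the invariant factors of ∂_2 are all 1, so H_1 = Z.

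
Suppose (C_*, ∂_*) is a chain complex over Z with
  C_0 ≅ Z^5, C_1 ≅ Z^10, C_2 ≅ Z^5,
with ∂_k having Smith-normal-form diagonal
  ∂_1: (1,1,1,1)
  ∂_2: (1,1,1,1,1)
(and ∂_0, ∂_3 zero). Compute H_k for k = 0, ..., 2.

H_0 = Z,  H_1 = Z,  H_2 = 0.

H_0: b_0 = 5 − 0 − 4 = 1; torsion from ∂_1 factors > 1: none. So H_0 = Z.
H_1: b_1 = 10 − 4 − 5 = 1; torsion from ∂_2 factors > 1: none. So H_1 = Z.
H_2: b_2 = 5 − 5 − 0 = 0; torsion from ∂_3 factors > 1: none. So H_2 = 0.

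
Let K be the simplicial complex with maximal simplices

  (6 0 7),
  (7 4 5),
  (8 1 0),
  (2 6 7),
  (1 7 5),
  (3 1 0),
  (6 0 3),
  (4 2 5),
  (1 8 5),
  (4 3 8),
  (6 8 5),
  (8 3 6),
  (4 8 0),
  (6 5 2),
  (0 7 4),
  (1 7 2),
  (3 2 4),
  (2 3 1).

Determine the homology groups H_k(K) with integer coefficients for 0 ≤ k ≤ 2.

Fix the vertex order 0 < 1 < 2 < 3 < 4 < 5 < 6 < 7 < 8 and write every simplex with vertices in increasing order. Then dim K = 2 and the simplices of K are:

  0-simplices (9): [0], [1], [2], [3], [4], [5], [6], [7], [8]
  1-simplices (27): (27 of them)
  2-simplices (18): [0,1,3], [0,1,8], [0,3,6], [0,4,7], [0,4,8], [0,6,7], [1,2,3], [1,2,7], [1,5,7], [1,5,8], [2,3,4], [2,4,5], [2,5,6], [2,6,7], [3,4,8], [3,6,8], [4,5,7], [5,6,8]

Hence C_0 ≅ Z^9, C_1 ≅ Z^27, C_2 ≅ Z^18.

∂_1: C_1 → C_0 sends each edge [p,q] (with p < q) to q − p.
The 9×27 boundary matrix has rank 8 and Smith normal form diag(1,1,1,1,1,1,1,1).

Boundary ∂_2: C_2 → C_1 maps a triangle to the signed sum of its edges. For instance
  ∂[2,6,7] = [6,7] − [2,7] + [2,6],
  ∂[0,4,8] = [4,8] − [0,8] + [0,4].
This gives a 27×18 integer matrix of rank 18; reducing to Smith normal form yields diagonal entries (1,1,1,1,1,1,1,1,1,1,1,1,1,1,1,1,1,2).

Computing H_k = (kernel of ∂_k) / (image of ∂_{k+1}):

  H_0: rank C_0 − rank ∂_1 = 9 − 8 = 1, and the invariant factors of ∂_1 are all 1, so H_0 = Z.
  H_1: rank ker ∂_1 − rank ∂_2 = (27 − 8) − 18 = 1, and ∂_2 has invariant factor 2 > 1, so H_1 = Z ⊕ Z/2Z.
  H_2: rank ker ∂_2 − rank ∂_3 = (18 − 18) − 0 = 0, and there is no ∂_3, so H_2 = 0.

H_0 ≅ Z,  H_1 ≅ Z ⊕ Z/2Z,  H_2 = 0.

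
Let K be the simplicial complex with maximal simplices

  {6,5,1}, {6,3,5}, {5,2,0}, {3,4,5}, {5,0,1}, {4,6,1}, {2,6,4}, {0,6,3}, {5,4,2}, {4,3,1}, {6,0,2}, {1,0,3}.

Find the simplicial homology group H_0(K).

Take the total order 0 < 1 < 2 < 3 < 4 < 5 < 6 on the vertex set. Then K (dimension 2) consists of the simplices:

  0-simplices (7): [0], [1], [2], [3], [4], [5], [6]
  1-simplices (18): [0,1], [0,2], [0,3], [0,5], [0,6], [1,3], [1,4], [1,5], [1,6], [2,4], [2,5], [2,6], [3,4], [3,5], [3,6], [4,5], [4,6], [5,6]
  2-simplices (12): [0,1,3], [0,1,5], [0,2,5], [0,2,6], [0,3,6], [1,3,4], [1,4,6], [1,5,6], [2,4,5], [2,4,6], [3,4,5], [3,5,6]

so the chain groups are C_0 ≅ Z^7, C_1 ≅ Z^18, C_2 ≅ Z^12.

Boundary ∂_1: C_1 → C_0 maps an edge to its endpoints' difference, ∂[p,q] = q − p. For instance
  ∂[2,5] = [5] − [2].
As a 7×18 matrix over Z this has rank 6, with invariant factors (1,1,1,1,1,1).

Boundary ∂_2: C_2 → C_1 sends each 2-simplex [p,q,r] to [q,r] − [p,r] + [p,q]. For instance
  ∂[1,3,4] = [3,4] − [1,4] + [1,3],
  ∂[2,4,6] = [4,6] − [2,6] + [2,4].
This gives a 18×12 integer matrix of rank 12; reducing to Smith normal form yields diagonal entries (1,1,1,1,1,1,1,1,1,1,1,2).

Reading off H_k = ker ∂_k / im ∂_{k+1}:

  H_0: rank C_0 − rank ∂_1 = 7 − 6 = 1, and the invariant factors of ∂_1 are all 1, so H_0 = Z.

H_0 = Z.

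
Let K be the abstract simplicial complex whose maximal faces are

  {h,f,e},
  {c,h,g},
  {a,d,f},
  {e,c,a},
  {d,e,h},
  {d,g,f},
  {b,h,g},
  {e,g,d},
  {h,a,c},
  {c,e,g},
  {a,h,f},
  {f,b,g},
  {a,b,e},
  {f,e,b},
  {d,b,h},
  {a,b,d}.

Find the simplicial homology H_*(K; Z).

Take the total order a < b < c < d < e < f < g < h on the vertex set. Then K (dimension 2) consists of the simplices:

  0-simplices (8): a, b, c, d, e, f, g, h
  1-simplices (24): ab, ac, ad, ae, af, ah, bd, be, bf, bg, bh, ce, cg, ch, de, df, dg, dh, ef, eg, eh, fg, fh, gh
  2-simplices (16): abd, abe, ace, ach, adf, afh, bdh, bef, bfg, bgh, ceg, cgh, deg, deh, dfg, efh

so the chain groups are C_0 ≅ Z^8, C_1 ≅ Z^24, C_2 ≅ Z^16.

The boundary map ∂_1: C_1 → C_0 is given by ∂[p,q] = [q] − [p]. For instance
  ∂be = e − b.
The resulting 8×24 matrix has rank 7, and its Smith normal form has invariant factors (1,1,1,1,1,1,1).

The boundary map ∂_2: C_2 → C_1 maps a triangle to the signed sum of its edges. For instance
  ∂dfg = fg − dg + df,
  ∂bfg = fg − bg + bf.
As a 24×16 matrix over Z this has rank 15, with invariant factors (1,1,1,1,1,1,1,1,1,1,1,1,1,1,1).

From H_k ≅ ker(∂_k) / im(∂_{k+1}) we obtain:

  H_0: rank C_0 − rank ∂_1 = 8 − 7 = 1, and the invariant factors of ∂_1 are all 1, so H_0 ≅ Z.
  H_1: rank ker ∂_1 − rank ∂_2 = (24 − 7) − 15 = 2, and the invariant factors of ∂_2 are all 1, so H_1 ≅ Z^2.
  H_2: rank ker ∂_2 − rank ∂_3 = (16 − 15) − 0 = 1, and there is no ∂_3, so H_2 ≅ Z.

H_0 ≅ Z,  H_1 ≅ Z^2,  H_2 ≅ Z.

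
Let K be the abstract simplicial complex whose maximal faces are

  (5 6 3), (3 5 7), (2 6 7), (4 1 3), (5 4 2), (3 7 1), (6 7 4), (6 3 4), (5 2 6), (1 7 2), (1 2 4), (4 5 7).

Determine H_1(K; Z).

H_1 ≅ Z/2.

Order the vertices as 1 < 2 < 3 < 4 < 5 < 6 < 7. Listing each simplex with vertices in this order, K has dimension 2 with simplices:

  0-simplices (7): [1], [2], [3], [4], [5], [6], [7]
  1-simplices (18): [1,2], [1,3], [1,4], [1,7], [2,4], [2,5], [2,6], [2,7], [3,4], [3,5], [3,6], [3,7], [4,5], [4,6], [4,7], [5,6], [5,7], [6,7]
  2-simplices (12): [1,2,4], [1,2,7], [1,3,4], [1,3,7], [2,4,5], [2,5,6], [2,6,7], [3,4,6], [3,5,6], [3,5,7], [4,5,7], [4,6,7]

giving chain groups C_0 ≅ Z^7, C_1 ≅ Z^18, C_2 ≅ Z^12.

∂_1: C_1 → C_0 sends each edge [p,q] (with p < q) to q − p. For instance
  ∂[2,6] = [6] − [2].
The resulting 7×18 matrix has rank 6, and its Smith normal form has invariant factors (1,1,1,1,1,1).

Boundary ∂_2: C_2 → C_1 maps a triangle to the signed sum of its edges. For instance
  ∂[4,6,7] = [6,7] − [4,7] + [4,6],
  ∂[1,3,4] = [3,4] − [1,4] + [1,3].
The resulting 18×12 matrix has rank 12, and its Smith normal form has invariant factors (1,1,1,1,1,1,1,1,1,1,1,2).

Now H_k = ker ∂_k / im ∂_{k+1}, so:

  H_1: rank ker ∂_1 − rank ∂_2 = (18 − 6) − 12 = 0, and ∂_2 has invariant factor 2 > 1, so H_1 = Z/2.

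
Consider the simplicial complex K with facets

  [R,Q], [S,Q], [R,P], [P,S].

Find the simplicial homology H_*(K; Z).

K has 4 vertices, 4 edges.
rank ∂_0 = 0, rank ∂_1 = 3 ⇒ b_0 = 4 − 0 − 3 = 1; all invariant factors of ∂_1 are 1 so no torsion. So H_0 = Z.
rank ∂_1 = 3, rank ∂_2 = 0 ⇒ b_1 = 4 − 3 − 0 = 1. So H_1 = Z.

H_0 = Z,  H_1 = Z.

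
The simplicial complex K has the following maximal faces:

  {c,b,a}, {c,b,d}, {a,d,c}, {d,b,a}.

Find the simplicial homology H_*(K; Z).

H_0 ≅ Z,  H_1 = 0,  H_2 ≅ Z.

We work with the vertex ordering a < b < c < d. The simplices of K, each written with vertices in increasing order, are:

  0-simplices (4): a, b, c, d
  1-simplices (6): ab, ac, ad, bc, bd, cd
  2-simplices (4): abc, abd, acd, bcd

so the chain groups are C_0 ≅ Z^4, C_1 ≅ Z^6, C_2 ≅ Z^4.

Boundary ∂_1: C_1 → C_0 maps an edge to its endpoints' difference, ∂[p,q] = q − p.
This gives a 4×6 integer matrix of rank 3; reducing to Smith normal form yields diagonal entries (1,1,1).

Boundary ∂_2: C_2 → C_1 maps a triangle to the signed sum of its edges. For instance
  ∂abd = bd − ad + ab,
  ∂bcd = cd − bd + bc.
This gives a 6×4 integer matrix of rank 3; reducing to Smith normal form yields diagonal entries (1,1,1).

Now H_k = ker ∂_k / im ∂_{k+1}, so:

  H_0: rank C_0 − rank ∂_1 = 4 − 3 = 1, and the invariant factors of ∂_1 are all 1, so H_0 ≅ Z.
  H_1: rank ker ∂_1 − rank ∂_2 = (6 − 3) − 3 = 0, and the invariant factors of ∂_2 are all 1, so H_1 ≅ 0.
  H_2: rank ker ∂_2 − rank ∂_3 = (4 − 3) − 0 = 1, and there is no ∂_3, so H_2 ≅ Z.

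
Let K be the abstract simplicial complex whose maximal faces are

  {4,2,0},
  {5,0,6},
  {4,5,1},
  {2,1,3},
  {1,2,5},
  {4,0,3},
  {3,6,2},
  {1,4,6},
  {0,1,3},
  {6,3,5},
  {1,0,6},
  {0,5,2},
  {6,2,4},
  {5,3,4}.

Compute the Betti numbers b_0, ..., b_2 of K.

b_0 = 1, b_1 = 2, b_2 = 1.

We work with the vertex ordering 0 < 1 < 2 < 3 < 4 < 5 < 6. The simplices of K, each written with vertices in increasing order, are:

  0-simplices (7): [0], [1], [2], [3], [4], [5], [6]
  1-simplices (21): [0,1], [0,2], [0,3], [0,4], [0,5], [0,6], [1,2], [1,3], [1,4], [1,5], [1,6], [2,3], [2,4], [2,5], [2,6], [3,4], [3,5], [3,6], [4,5], [4,6], [5,6]
  2-simplices (14): [0,1,3], [0,1,6], [0,2,4], [0,2,5], [0,3,4], [0,5,6], [1,2,3], [1,2,5], [1,4,5], [1,4,6], [2,3,6], [2,4,6], [3,4,5], [3,5,6]

Hence C_0 ≅ Z^7, C_1 ≅ Z^21, C_2 ≅ Z^14.

The boundary map ∂_1: C_1 → C_0 is given by ∂[p,q] = [q] − [p]. For instance
  ∂[1,5] = [5] − [1].
The 7×21 boundary matrix has rank 6 and Smith normal form diag(1,1,1,1,1,1).

∂_2: C_2 → C_1 acts by ∂[p,q,r] = [q,r] − [p,r] + [p,q]. For instance
  ∂[2,4,6] = [4,6] − [2,6] + [2,4],
  ∂[1,2,5] = [2,5] − [1,5] + [1,2].
The resulting 21×14 matrix has rank 13, and its Smith normal form has invariant factors (1,1,1,1,1,1,1,1,1,1,1,1,1).

Now H_k = ker ∂_k / im ∂_{k+1}, so:

  H_0: rank C_0 − rank ∂_1 = 7 − 6 = 1, and the invariant factors of ∂_1 are all 1, so H_0 ≅ Z.
  H_1: rank ker ∂_1 − rank ∂_2 = (21 − 6) − 13 = 2, and the invariant factors of ∂_2 are all 1, so H_1 ≅ Z^2.
  H_2: rank ker ∂_2 − rank ∂_3 = (14 − 13) − 0 = 1, and there is no ∂_3, so H_2 ≅ Z.

As a check, the Euler characteristic is 7 − 21 + 14 = 0, which agrees with 1 − 2 + 1 = 0.
(K is a triangulation of the torus T^2.)

Hence the Betti numbers are b_0 = 1, b_1 = 2, b_2 = 1.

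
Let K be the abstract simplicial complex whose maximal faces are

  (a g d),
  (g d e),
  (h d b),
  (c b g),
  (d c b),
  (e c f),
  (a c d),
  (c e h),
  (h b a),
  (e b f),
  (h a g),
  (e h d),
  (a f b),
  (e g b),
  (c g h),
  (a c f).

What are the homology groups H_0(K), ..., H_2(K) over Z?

H_0 = Z,  H_1 = Z^2,  H_2 = Z.

We work with the vertex ordering a < b < c < d < e < f < g < h. The simplices of K, each written with vertices in increasing order, are:

  0-simplices (8): a, b, c, d, e, f, g, h
  1-simplices (24): ab, ac, ad, af, ag, ah, bc, bd, be, bf, bg, bh, cd, ce, cf, cg, ch, de, dg, dh, ef, eg, eh, gh
  2-simplices (16): abf, abh, acd, acf, adg, agh, bcd, bcg, bdh, bef, beg, cef, ceh, cgh, deg, deh

Hence C_0 ≅ Z^8, C_1 ≅ Z^24, C_2 ≅ Z^16.

∂_1: C_1 → C_0 maps an edge to its endpoints' difference, ∂[p,q] = q − p. For instance
  ∂bc = c − b.
The resulting 8×24 matrix has rank 7, and its Smith normal form has invariant factors (1,1,1,1,1,1,1).

The boundary map ∂_2: C_2 → C_1 sends each 2-simplex [p,q,r] to [q,r] − [p,r] + [p,q]. For instance
  ∂adg = dg − ag + ad,
  ∂agh = gh − ah + ag.
The resulting 24×16 matrix has rank 15, and its Smith normal form has invariant factors (1,1,1,1,1,1,1,1,1,1,1,1,1,1,1).

From H_k ≅ ker(∂_k) / im(∂_{k+1}) we obtain:

  H_0: rank C_0 − rank ∂_1 = 8 − 7 = 1, and the invariant factors of ∂_1 are all 1, so H_0 ≅ Z.
  H_1: rank ker ∂_1 − rank ∂_2 = (24 − 7) − 15 = 2, and the invariant factors of ∂_2 are all 1, so H_1 ≅ Z^2.
  H_2: rank ker ∂_2 − rank ∂_3 = (16 − 15) − 0 = 1, and there is no ∂_3, so H_2 ≅ Z.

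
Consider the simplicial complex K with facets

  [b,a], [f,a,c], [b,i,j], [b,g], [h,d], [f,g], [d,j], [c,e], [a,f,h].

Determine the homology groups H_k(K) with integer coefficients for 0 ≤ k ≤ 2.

H_0 ≅ Z,  H_1 ≅ Z^2,  H_2 = 0.

Fix the vertex order a < b < c < d < e < f < g < h < i < j and write every simplex with vertices in increasing order. Then dim K = 2 and the simplices of K are:

  0-simplices (10): a, b, c, d, e, f, g, h, i, j
  1-simplices (14): ab, ac, af, ah, bg, bi, bj, ce, cf, dh, dj, fg, fh, ij
  2-simplices (3): acf, afh, bij

Hence C_0 ≅ Z^10, C_1 ≅ Z^14, C_2 ≅ Z^3.

∂_1: C_1 → C_0 sends each edge [p,q] (with p < q) to q − p.
The resulting 10×14 matrix has rank 9, and its Smith normal form has invariant factors (1,1,1,1,1,1,1,1,1).

The boundary map ∂_2: C_2 → C_1 acts by ∂[p,q,r] = [q,r] − [p,r] + [p,q]. For instance
  ∂afh = fh − ah + af,
  ∂bij = ij − bj + bi.
The resulting 14×3 matrix has rank 3, and its Smith normal form has invariant factors (1,1,1).

Reading off H_k = ker ∂_k / im ∂_{k+1}:

  H_0: rank C_0 − rank ∂_1 = 10 − 9 = 1, and the invariant factors of ∂_1 are all 1, so H_0 ≅ Z.
  H_1: rank ker ∂_1 − rank ∂_2 = (14 − 9) − 3 = 2, and the invariant factors of ∂_2 are all 1, so H_1 ≅ Z^2.
  H_2: rank ker ∂_2 − rank ∂_3 = (3 − 3) − 0 = 0, and there is no ∂_3, so H_2 ≅ 0.

As a check, the Euler characteristic is 10 − 14 + 3 = -1, which agrees with 1 − 2 + 0 = -1.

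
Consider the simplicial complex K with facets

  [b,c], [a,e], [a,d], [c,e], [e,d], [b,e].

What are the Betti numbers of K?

b_0 = 1, b_1 = 2.

Order the vertices as a < b < c < d < e. Listing each simplex with vertices in this order, K has dimension 1 with simplices:

  0-simplices (5): a, b, c, d, e
  1-simplices (6): ad, ae, bc, be, ce, de

so the chain groups are C_0 ≅ Z^5, C_1 ≅ Z^6.

Boundary ∂_1: C_1 → C_0 sends each edge [p,q] (with p < q) to q − p. For instance
  ∂ce = e − c.
As a 5×6 matrix over Z this has rank 4, with invariant factors (1,1,1,1).

Now H_k = ker ∂_k / im ∂_{k+1}, so:

  H_0: rank C_0 − rank ∂_1 = 5 − 4 = 1, and the invariant factors of ∂_1 are all 1, so H_0 = Z.
  H_1: rank ker ∂_1 − rank ∂_2 = (6 − 4) − 0 = 2, and there is no ∂_2, so H_1 = Z^2.

Hence the Betti numbers are b_0 = 1, b_1 = 2.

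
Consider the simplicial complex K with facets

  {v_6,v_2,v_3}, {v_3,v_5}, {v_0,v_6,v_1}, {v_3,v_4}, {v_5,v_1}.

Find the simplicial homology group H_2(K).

H_2 ≅ 0.

Take the total order v_0 < v_1 < v_2 < v_3 < v_4 < v_5 < v_6 on the vertex set. Then K (dimension 2) consists of the simplices:

  0-simplices (7): [v_0], [v_1], [v_2], [v_3], [v_4], [v_5], [v_6]
  1-simplices (9): [v_0,v_1], [v_0,v_6], [v_1,v_5], [v_1,v_6], [v_2,v_3], [v_2,v_6], [v_3,v_4], [v_3,v_5], [v_3,v_6]
  2-simplices (2): [v_0,v_1,v_6], [v_2,v_3,v_6]

giving chain groups C_0 ≅ Z^7, C_1 ≅ Z^9, C_2 ≅ Z^2.

The boundary map ∂_1: C_1 → C_0 is given by ∂[p,q] = [q] − [p]. For instance
  ∂[v_1,v_6] = [v_6] − [v_1].
The resulting 7×9 matrix has rank 6, and its Smith normal form has invariant factors (1,1,1,1,1,1).

The boundary map ∂_2: C_2 → C_1 sends each 2-simplex [p,q,r] to [q,r] − [p,r] + [p,q]. For instance
  ∂[v_0,v_1,v_6] = [v_1,v_6] − [v_0,v_6] + [v_0,v_1],
  ∂[v_2,v_3,v_6] = [v_3,v_6] − [v_2,v_6] + [v_2,v_3].
This gives a 9×2 integer matrix of rank 2; reducing to Smith normal form yields diagonal entries (1,1).

Now H_k = ker ∂_k / im ∂_{k+1}, so:

  H_2: rank ker ∂_2 − rank ∂_3 = (2 − 2) − 0 = 0, and there is no ∂_3, so H_2 = 0.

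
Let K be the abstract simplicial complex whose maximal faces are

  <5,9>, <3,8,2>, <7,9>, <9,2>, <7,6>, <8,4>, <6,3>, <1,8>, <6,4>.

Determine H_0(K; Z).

H_0 ≅ Z.

We work with the vertex ordering 1 < 2 < 3 < 4 < 5 < 6 < 7 < 8 < 9. The simplices of K, each written with vertices in increasing order, are:

  0-simplices (9): [1], [2], [3], [4], [5], [6], [7], [8], [9]
  1-simplices (11): [1,8], [2,3], [2,8], [2,9], [3,6], [3,8], [4,6], [4,8], [5,9], [6,7], [7,9]
  2-simplices (1): [2,3,8]

Hence C_0 ≅ Z^9, C_1 ≅ Z^11, C_2 ≅ Z^1.

Boundary ∂_1: C_1 → C_0 maps an edge to its endpoints' difference, ∂[p,q] = q − p.
The resulting 9×11 matrix has rank 8, and its Smith normal form has invariant factors (1,1,1,1,1,1,1,1).

Boundary ∂_2: C_2 → C_1 acts by ∂[p,q,r] = [q,r] − [p,r] + [p,q]. For instance
  ∂[2,3,8] = [3,8] − [2,8] + [2,3].
As a 11×1 matrix over Z this has rank 1, with invariant factors (1).

Now H_k = ker ∂_k / im ∂_{k+1}, so:

  H_0: rank C_0 − rank ∂_1 = 9 − 8 = 1, and the invariant factors of ∂_1 are all 1, so H_0 ≅ Z.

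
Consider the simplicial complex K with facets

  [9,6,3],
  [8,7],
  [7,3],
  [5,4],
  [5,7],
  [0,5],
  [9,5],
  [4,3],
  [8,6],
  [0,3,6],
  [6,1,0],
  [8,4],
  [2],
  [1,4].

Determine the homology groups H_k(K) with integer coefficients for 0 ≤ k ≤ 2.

Take the total order 0 < 1 < 2 < 3 < 4 < 5 < 6 < 7 < 8 < 9 on the vertex set. Then K (dimension 2) consists of the simplices:

  0-simplices (10): [0], [1], [2], [3], [4], [5], [6], [7], [8], [9]
  1-simplices (17): [0,1], [0,3], [0,5], [0,6], [1,4], [1,6], [3,4], [3,6], [3,7], [3,9], [4,5], [4,8], [5,7], [5,9], [6,8], [6,9], [7,8]
  2-simplices (3): [0,1,6], [0,3,6], [3,6,9]

so the chain groups are C_0 ≅ Z^10, C_1 ≅ Z^17, C_2 ≅ Z^3.

The boundary map ∂_1: C_1 → C_0 sends each edge [p,q] (with p < q) to q − p.
As a 10×17 matrix over Z this has rank 8, with invariant factors (1,1,1,1,1,1,1,1).

The boundary map ∂_2: C_2 → C_1 acts by ∂[p,q,r] = [q,r] − [p,r] + [p,q]. For instance
  ∂[0,1,6] = [1,6] − [0,6] + [0,1],
  ∂[0,3,6] = [3,6] − [0,6] + [0,3].
This gives a 17×3 integer matrix of rank 3; reducing to Smith normal form yields diagonal entries (1,1,1).

Computing H_k = (kernel of ∂_k) / (image of ∂_{k+1}):

  H_0: rank C_0 − rank ∂_1 = 10 − 8 = 2, and the invariant factors of ∂_1 are all 1, so H_0 = Z^2.
  H_1: rank ker ∂_1 − rank ∂_2 = (17 − 8) − 3 = 6, and the invariant factors of ∂_2 are all 1, so H_1 = Z^6.
  H_2: rank ker ∂_2 − rank ∂_3 = (3 − 3) − 0 = 0, and there is no ∂_3, so H_2 = 0.

H_0 ≅ Z^2,  H_1 ≅ Z^6,  H_2 = 0.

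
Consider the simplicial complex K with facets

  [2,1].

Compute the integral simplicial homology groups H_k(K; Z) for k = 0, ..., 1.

H_0 = Z,  H_1 = 0.

Fix the vertex order 1 < 2 and write every simplex with vertices in increasing order. Then dim K = 1 and the simplices of K are:

  0-simplices (2): [1], [2]
  1-simplices (1): [1,2]

so the chain groups are C_0 ≅ Z^2, C_1 ≅ Z^1.

The boundary map ∂_1: C_1 → C_0 is given by ∂[p,q] = [q] − [p]. For instance
  ∂[1,2] = [2] − [1].
As a 2×1 matrix over Z this has rank 1, with invariant factors (1).

Now H_k = ker ∂_k / im ∂_{k+1}, so:

  H_0: rank C_0 − rank ∂_1 = 2 − 1 = 1, and the invariant factors of ∂_1 are all 1, so H_0 ≅ Z.
  H_1: rank ker ∂_1 − rank ∂_2 = (1 − 1) − 0 = 0, and there is no ∂_2, so H_1 ≅ 0.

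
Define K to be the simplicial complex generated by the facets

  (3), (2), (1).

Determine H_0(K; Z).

H_0 ≅ Z^3.

K has 3 vertices.
rank ∂_0 = 0, rank ∂_1 = 0 ⇒ b_0 = 3 − 0 − 0 = 3. So H_0 = Z^3.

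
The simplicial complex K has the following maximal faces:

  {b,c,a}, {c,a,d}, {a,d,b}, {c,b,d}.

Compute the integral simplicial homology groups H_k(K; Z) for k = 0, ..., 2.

H_0 ≅ Z,  H_1 = 0,  H_2 ≅ Z.

Fix the vertex order a < b < c < d and write every simplex with vertices in increasing order. Then dim K = 2 and the simplices of K are:

  0-simplices (4): a, b, c, d
  1-simplices (6): ab, ac, ad, bc, bd, cd
  2-simplices (4): abc, abd, acd, bcd

so the chain groups are C_0 ≅ Z^4, C_1 ≅ Z^6, C_2 ≅ Z^4.

∂_1: C_1 → C_0 sends each edge [p,q] (with p < q) to q − p. For instance
  ∂bc = c − b.
As a 4×6 matrix over Z this has rank 3, with invariant factors (1,1,1).

The boundary map ∂_2: C_2 → C_1 acts by ∂[p,q,r] = [q,r] − [p,r] + [p,q]. For instance
  ∂acd = cd − ad + ac,
  ∂abd = bd − ad + ab.
This gives a 6×4 integer matrix of rank 3; reducing to Smith normal form yields diagonal entries (1,1,1).

Reading off H_k = ker ∂_k / im ∂_{k+1}:

  H_0: rank C_0 − rank ∂_1 = 4 − 3 = 1, and the invariant factors of ∂_1 are all 1, so H_0 ≅ Z.
  H_1: rank ker ∂_1 − rank ∂_2 = (6 − 3) − 3 = 0, and the invariant factors of ∂_2 are all 1, so H_1 ≅ 0.
  H_2: rank ker ∂_2 − rank ∂_3 = (4 − 3) − 0 = 1, and there is no ∂_3, so H_2 ≅ Z.

As a check, the Euler characteristic is 4 − 6 + 4 = 2, which agrees with 1 − 0 + 1 = 2.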